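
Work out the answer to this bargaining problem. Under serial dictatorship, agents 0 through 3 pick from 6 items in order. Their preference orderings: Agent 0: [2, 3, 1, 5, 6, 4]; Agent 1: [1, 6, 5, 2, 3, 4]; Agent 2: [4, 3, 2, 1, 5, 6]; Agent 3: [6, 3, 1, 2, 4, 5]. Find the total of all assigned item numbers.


Step 1: Agent 0 picks item 2
Step 2: Agent 1 picks item 1
Step 3: Agent 2 picks item 4
Step 4: Agent 3 picks item 6
Step 5: Sum = 2 + 1 + 4 + 6 = 13

13


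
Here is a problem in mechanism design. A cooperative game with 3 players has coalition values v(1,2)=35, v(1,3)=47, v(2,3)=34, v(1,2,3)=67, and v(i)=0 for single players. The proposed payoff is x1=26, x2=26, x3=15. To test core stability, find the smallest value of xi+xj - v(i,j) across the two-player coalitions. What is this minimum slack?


Step 1: Slack for coalition (1,2): x1+x2 - v12 = 52 - 35 = 17
Step 2: Slack for coalition (1,3): x1+x3 - v13 = 41 - 47 = -6
Step 3: Slack for coalition (2,3): x2+x3 - v23 = 41 - 34 = 7
Step 4: Minimum slack = min(17, -6, 7) = -6, attained by (1,3); coalition (1,3) can block (slack < 0), so the allocation is not in the core

-6


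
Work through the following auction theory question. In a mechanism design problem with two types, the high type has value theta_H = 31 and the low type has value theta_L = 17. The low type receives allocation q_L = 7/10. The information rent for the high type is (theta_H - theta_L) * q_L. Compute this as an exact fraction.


Step 1: theta_H - theta_L = 31 - 17 = 14
Step 2: Information rent = (theta_H - theta_L) * q_L
Step 3: = 14 * 7/10
Step 4: = 49/5

49/5


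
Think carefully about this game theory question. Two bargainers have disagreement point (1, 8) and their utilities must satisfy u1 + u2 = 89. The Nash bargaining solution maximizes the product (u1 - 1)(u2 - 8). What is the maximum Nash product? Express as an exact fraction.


Step 1: The Nash solution splits surplus symmetrically above the disagreement point
Step 2: u1 = (total + d1 - d2)/2 = (89 + 1 - 8)/2 = 41
Step 3: u2 = (total - d1 + d2)/2 = (89 - 1 + 8)/2 = 48
Step 4: Nash product = (41 - 1) * (48 - 8)
Step 5: = 40 * 40 = 1600

1600


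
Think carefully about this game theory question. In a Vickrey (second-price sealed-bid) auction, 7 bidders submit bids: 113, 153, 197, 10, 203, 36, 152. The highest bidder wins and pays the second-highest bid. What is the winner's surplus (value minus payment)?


Step 1: Sort bids in descending order: 203, 197, 153, 152, 113, 36, 10
Step 2: The winning bid is the highest: 203
Step 3: The payment equals the second-highest bid: 197
Step 4: Surplus = winner's bid - payment = 203 - 197 = 6

6


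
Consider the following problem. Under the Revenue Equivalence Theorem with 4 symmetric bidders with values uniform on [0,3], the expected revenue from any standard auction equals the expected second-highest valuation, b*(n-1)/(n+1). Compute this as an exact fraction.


Step 1: By Revenue Equivalence, expected revenue = b*(n-1)/(n+1)
Step 2: Substituting n = 4, b = 3
Step 3: Revenue = 3*(4-1)/(4+1) = 3*3/5
Step 4: Revenue = 9/5

9/5


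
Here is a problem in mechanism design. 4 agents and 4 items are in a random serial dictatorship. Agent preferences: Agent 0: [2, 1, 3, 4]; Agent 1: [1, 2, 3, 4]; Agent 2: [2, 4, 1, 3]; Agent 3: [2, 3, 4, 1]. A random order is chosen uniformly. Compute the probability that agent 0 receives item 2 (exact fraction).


Step 1: Agent 0 wants item 2
Step 2: There are 24 possible orderings of agents
Step 3: In 8 orderings, agent 0 gets item 2
Step 4: Probability = 8/24 = 1/3

1/3


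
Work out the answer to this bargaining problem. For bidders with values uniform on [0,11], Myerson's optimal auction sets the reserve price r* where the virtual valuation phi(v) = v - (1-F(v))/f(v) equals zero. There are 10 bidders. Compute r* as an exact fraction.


Step 1: For U[0,11], F(v) = v/11 and f(v) = 1/11
Step 2: phi(v) = v - (1 - v/11)/(1/11) = v - (11 - v) = 2v - 11
Step 3: Set phi(r*) = 0: 2r* - 11 = 0
Step 4: r* = 11/2 (the number of bidders n = 10 does not enter)

11/2


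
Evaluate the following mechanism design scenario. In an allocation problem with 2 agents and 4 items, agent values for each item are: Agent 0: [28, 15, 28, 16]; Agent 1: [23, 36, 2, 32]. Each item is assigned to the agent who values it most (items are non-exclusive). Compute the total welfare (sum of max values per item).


Step 1: For each item, find the maximum value among all agents.
Step 2: Item 0 -> Agent 0 (value 28)
Step 3: Item 1 -> Agent 1 (value 36)
Step 4: Item 2 -> Agent 0 (value 28)
Step 5: Item 3 -> Agent 1 (value 32)
Step 6: Total welfare = 28 + 36 + 28 + 32 = 124

124


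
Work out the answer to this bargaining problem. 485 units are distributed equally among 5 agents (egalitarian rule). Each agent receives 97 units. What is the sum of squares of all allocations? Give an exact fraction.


Step 1: Each agent's share = 485/5 = 97
Step 2: Square of each share = (97)^2 = 9409
Step 3: Sum of squares = 5 * 9409 = 47045

47045


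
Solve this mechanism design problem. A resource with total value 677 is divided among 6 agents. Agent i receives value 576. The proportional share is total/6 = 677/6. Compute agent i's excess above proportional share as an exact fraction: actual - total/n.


Step 1: Proportional share = 677/6
Step 2: Agent's actual allocation = 576
Step 3: Excess = 576 - 677/6 = 2779/6

2779/6


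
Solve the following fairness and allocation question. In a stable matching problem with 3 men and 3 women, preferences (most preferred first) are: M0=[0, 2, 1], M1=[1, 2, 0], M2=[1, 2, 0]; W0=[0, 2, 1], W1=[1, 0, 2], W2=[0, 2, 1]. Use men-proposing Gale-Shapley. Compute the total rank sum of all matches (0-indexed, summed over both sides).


Step 1: Run Gale-Shapley (men propose, women hold best offer):
  M0 proposes to W0; she accepts
  M1 proposes to W1; she accepts
  M2 proposes to W1; rejected
  M2 proposes to W2; she accepts
Step 2: Final matching: W0-M0, W1-M1, W2-M2
Step 3: 0-indexed ranks (man's rank of his match, then woman's): 0 + 0 + 0 + 0 + 1 + 1
Step 4: Total rank sum = 2

2


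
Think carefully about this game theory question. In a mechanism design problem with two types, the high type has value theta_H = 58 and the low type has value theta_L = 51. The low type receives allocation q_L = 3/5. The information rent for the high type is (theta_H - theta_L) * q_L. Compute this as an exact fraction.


Step 1: theta_H - theta_L = 58 - 51 = 7
Step 2: Information rent = (theta_H - theta_L) * q_L
Step 3: = 7 * 3/5
Step 4: = 21/5

21/5


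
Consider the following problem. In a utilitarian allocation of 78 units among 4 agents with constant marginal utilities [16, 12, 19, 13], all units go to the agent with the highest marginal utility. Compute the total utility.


Step 1: The marginal utilities are [16, 12, 19, 13]
Step 2: The highest marginal utility is 19
Step 3: All 78 units go to that agent
Step 4: Total utility = 19 * 78 = 1482

1482


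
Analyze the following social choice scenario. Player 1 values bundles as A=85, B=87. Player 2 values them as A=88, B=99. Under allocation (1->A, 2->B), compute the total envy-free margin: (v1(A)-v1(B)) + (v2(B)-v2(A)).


Step 1: Player 1's margin = v1(A) - v1(B) = 85 - 87 = -2
Step 2: Player 2's margin = v2(B) - v2(A) = 99 - 88 = 11
Step 3: Total margin = -2 + 11 = 9

9


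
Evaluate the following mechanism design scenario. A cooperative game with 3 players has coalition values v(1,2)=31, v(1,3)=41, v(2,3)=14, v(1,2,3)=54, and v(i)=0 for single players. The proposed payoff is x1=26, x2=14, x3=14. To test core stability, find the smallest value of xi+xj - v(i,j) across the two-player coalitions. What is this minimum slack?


Step 1: Slack for coalition (1,2): x1+x2 - v12 = 40 - 31 = 9
Step 2: Slack for coalition (1,3): x1+x3 - v13 = 40 - 41 = -1
Step 3: Slack for coalition (2,3): x2+x3 - v23 = 28 - 14 = 14
Step 4: Minimum slack = min(9, -1, 14) = -1, attained by (1,3); coalition (1,3) can block (slack < 0), so the allocation is not in the core

-1


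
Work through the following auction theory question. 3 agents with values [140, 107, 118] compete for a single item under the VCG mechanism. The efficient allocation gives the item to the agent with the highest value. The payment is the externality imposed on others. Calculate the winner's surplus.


Step 1: The winner is the agent with the highest value: agent 0 with value 140
Step 2: Values of other agents: [107, 118]
Step 3: VCG payment = max of others' values = 118
Step 4: Surplus = 140 - 118 = 22

22


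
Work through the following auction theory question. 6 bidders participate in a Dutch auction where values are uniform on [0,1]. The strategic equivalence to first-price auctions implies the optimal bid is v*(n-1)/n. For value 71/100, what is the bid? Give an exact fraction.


Step 1: Dutch auctions are strategically equivalent to first-price auctions
Step 2: The equilibrium bid is b(v) = v*(n-1)/n
Step 3: b = 71/100 * 5/6
Step 4: b = 71/120

71/120


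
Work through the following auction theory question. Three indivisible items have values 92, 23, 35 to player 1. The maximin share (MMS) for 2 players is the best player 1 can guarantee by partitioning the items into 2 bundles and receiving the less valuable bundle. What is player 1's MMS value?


Step 1: Item values = 92, 23, 35
Step 2: Enumerate all 2-bundle partitions and take the smaller bundle:
  Partition 1: {92} vs {23,35} -> bundles 92, 58; min = 58
  Partition 2: {23} vs {92,35} -> bundles 23, 127; min = 23
  Partition 3: {35} vs {92,23} -> bundles 35, 115; min = 35
Step 3: MMS = max(58, 23, 35) = 58

58


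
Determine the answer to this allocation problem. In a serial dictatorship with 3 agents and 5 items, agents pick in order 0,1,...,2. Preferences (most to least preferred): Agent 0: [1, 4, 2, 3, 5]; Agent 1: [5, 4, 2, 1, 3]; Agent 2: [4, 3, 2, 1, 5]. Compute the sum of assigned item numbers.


Step 1: Agent 0 picks item 1
Step 2: Agent 1 picks item 5
Step 3: Agent 2 picks item 4
Step 4: Sum = 1 + 5 + 4 = 10

10


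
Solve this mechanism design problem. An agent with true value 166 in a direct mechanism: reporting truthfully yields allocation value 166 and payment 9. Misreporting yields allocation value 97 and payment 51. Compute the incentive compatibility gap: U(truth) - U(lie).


Step 1: U(truth) = value - payment = 166 - 9 = 157
Step 2: U(lie) = allocation - payment = 97 - 51 = 46
Step 3: IC gap = 157 - 46 = 111

111


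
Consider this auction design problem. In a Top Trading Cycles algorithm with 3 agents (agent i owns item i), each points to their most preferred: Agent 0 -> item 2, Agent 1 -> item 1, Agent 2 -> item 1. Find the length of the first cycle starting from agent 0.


Step 1: Trace the pointer graph from agent 0: 0 -> 2 -> 1 -> 1
Step 2: A cycle is detected when we revisit agent 1
Step 3: The cycle is: 1 -> 1
Step 4: Cycle length = 1

1


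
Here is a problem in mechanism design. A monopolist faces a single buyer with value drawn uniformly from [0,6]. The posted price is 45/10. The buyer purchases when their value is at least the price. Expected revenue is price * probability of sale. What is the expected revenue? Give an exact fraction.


Step 1: Posted price r = 9/2, value support [0,6]
Step 2: P(v >= r) = (6 - 9/2)/6 = 1/4
Step 3: Expected revenue = r * P(v >= r) = 9/2 * 1/4
Step 4: Revenue = 9/8

9/8


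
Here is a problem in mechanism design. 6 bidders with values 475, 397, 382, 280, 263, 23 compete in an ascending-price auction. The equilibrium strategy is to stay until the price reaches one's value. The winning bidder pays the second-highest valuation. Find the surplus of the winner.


Step 1: Identify the highest value: 475
Step 2: Identify the second-highest value: 397
Step 3: The final price = second-highest value = 397
Step 4: Surplus = 475 - 397 = 78

78


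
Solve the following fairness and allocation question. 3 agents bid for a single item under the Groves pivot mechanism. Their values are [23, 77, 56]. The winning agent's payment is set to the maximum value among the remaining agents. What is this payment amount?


Step 1: The efficient winner is agent 1 with value 77
Step 2: Other agents' values: [23, 56]
Step 3: Pivot payment = max(others) = 56
Step 4: The winner pays 56

56


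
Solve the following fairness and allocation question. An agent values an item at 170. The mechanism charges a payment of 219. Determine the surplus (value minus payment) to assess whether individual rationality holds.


Step 1: Surplus = value - payment = 170 - 219 = -49
Step 2: IR is violated (surplus < 0)

-49


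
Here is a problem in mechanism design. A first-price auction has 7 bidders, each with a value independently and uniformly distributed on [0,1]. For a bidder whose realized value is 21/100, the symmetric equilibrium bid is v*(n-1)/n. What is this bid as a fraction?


Step 1: The symmetric BNE bidding function is b(v) = v * (n-1) / n
Step 2: Substitute v = 21/100 and n = 7
Step 3: b = 21/100 * 6/7
Step 4: b = 9/50

9/50


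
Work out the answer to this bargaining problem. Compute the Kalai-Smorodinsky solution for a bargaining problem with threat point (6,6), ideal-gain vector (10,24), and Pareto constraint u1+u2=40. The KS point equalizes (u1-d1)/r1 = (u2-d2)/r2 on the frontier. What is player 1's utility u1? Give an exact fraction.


Step 1: At the KS point, (u1-d1)/r1 = (u2-d2)/r2 = t and u1+u2 = 40
Step 2: u1 = d1 + r1*t and u2 = d2 + r2*t, so (d1 + r1*t) + (d2 + r2*t) = 40
Step 3: t = (40 - 6 - 6)/(10 + 24) = 28/34 = 14/17
Step 4: u1 = d1 + r1*t = 6 + 10 * 14/17 = 242/17
Step 5: (Check: u2 = d2 + r2*t = 438/17; u1+u2 = 242/17 + 438/17 = 40, on the frontier.)

242/17


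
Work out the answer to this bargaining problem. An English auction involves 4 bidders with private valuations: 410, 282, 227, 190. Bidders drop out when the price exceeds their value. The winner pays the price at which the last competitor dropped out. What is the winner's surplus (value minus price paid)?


Step 1: Identify the highest value: 410
Step 2: Identify the second-highest value: 282
Step 3: The final price = second-highest value = 282
Step 4: Surplus = 410 - 282 = 128

128


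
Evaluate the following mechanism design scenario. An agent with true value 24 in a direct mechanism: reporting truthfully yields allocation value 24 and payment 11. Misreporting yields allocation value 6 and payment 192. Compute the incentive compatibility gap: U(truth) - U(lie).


Step 1: U(truth) = value - payment = 24 - 11 = 13
Step 2: U(lie) = allocation - payment = 6 - 192 = -186
Step 3: IC gap = 13 - (-186) = 199

199


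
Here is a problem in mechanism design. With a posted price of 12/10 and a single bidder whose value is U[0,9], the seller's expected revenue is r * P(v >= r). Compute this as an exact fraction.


Step 1: Posted price r = 6/5, value support [0,9]
Step 2: P(v >= r) = (9 - 6/5)/9 = 13/15
Step 3: Expected revenue = r * P(v >= r) = 6/5 * 13/15
Step 4: Revenue = 26/25

26/25


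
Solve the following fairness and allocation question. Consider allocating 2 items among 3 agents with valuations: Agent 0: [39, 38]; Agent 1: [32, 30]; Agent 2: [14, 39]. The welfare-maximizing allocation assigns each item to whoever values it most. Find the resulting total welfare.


Step 1: For each item, find the maximum value among all agents.
Step 2: Item 0 -> Agent 0 (value 39)
Step 3: Item 1 -> Agent 2 (value 39)
Step 4: Total welfare = 39 + 39 = 78

78


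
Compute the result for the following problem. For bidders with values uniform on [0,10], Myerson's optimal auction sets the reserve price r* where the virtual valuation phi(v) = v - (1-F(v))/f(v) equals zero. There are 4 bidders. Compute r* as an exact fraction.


Step 1: For U[0,10], F(v) = v/10 and f(v) = 1/10
Step 2: phi(v) = v - (1 - v/10)/(1/10) = v - (10 - v) = 2v - 10
Step 3: Set phi(r*) = 0: 2r* - 10 = 0
Step 4: r* = 10/2 = 5 (the number of bidders n = 4 does not enter)

5


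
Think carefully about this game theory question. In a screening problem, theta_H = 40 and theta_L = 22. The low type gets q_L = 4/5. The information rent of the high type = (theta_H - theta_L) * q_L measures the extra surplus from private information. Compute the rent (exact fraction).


Step 1: theta_H - theta_L = 40 - 22 = 18
Step 2: Information rent = (theta_H - theta_L) * q_L
Step 3: = 18 * 4/5
Step 4: = 72/5

72/5


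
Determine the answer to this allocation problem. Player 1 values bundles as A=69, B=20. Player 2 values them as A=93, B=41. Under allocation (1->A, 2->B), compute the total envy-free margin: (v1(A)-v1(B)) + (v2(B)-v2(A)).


Step 1: Player 1's margin = v1(A) - v1(B) = 69 - 20 = 49
Step 2: Player 2's margin = v2(B) - v2(A) = 41 - 93 = -52
Step 3: Total margin = 49 + -52 = -3

-3


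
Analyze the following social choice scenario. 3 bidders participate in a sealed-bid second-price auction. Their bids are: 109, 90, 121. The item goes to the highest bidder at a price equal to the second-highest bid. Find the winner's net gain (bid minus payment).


Step 1: Sort bids in descending order: 121, 109, 90
Step 2: The winning bid is the highest: 121
Step 3: The payment equals the second-highest bid: 109
Step 4: Surplus = winner's bid - payment = 121 - 109 = 12

12


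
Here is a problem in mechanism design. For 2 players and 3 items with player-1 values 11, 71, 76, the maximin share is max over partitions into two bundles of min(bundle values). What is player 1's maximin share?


Step 1: Item values = 11, 71, 76
Step 2: Enumerate all 2-bundle partitions and take the smaller bundle:
  Partition 1: {11} vs {71,76} -> bundles 11, 147; min = 11
  Partition 2: {71} vs {11,76} -> bundles 71, 87; min = 71
  Partition 3: {76} vs {11,71} -> bundles 76, 82; min = 76
Step 3: MMS = max(11, 71, 76) = 76

76


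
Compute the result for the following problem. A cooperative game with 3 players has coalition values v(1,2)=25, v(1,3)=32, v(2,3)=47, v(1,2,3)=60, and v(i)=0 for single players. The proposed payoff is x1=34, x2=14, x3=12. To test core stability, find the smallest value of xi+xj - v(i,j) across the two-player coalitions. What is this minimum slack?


Step 1: Slack for coalition (1,2): x1+x2 - v12 = 48 - 25 = 23
Step 2: Slack for coalition (1,3): x1+x3 - v13 = 46 - 32 = 14
Step 3: Slack for coalition (2,3): x2+x3 - v23 = 26 - 47 = -21
Step 4: Minimum slack = min(23, 14, -21) = -21, attained by (2,3); coalition (2,3) can block (slack < 0), so the allocation is not in the core

-21


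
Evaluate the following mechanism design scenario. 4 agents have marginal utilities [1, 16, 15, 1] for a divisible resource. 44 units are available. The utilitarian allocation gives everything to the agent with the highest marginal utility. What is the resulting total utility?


Step 1: The marginal utilities are [1, 16, 15, 1]
Step 2: The highest marginal utility is 16
Step 3: All 44 units go to that agent
Step 4: Total utility = 16 * 44 = 704

704


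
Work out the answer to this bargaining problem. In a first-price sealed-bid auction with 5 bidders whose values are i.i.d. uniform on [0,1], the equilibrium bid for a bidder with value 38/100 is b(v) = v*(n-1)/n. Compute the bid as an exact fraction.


Step 1: The symmetric BNE bidding function is b(v) = v * (n-1) / n
Step 2: Substitute v = 19/50 and n = 5
Step 3: b = 19/50 * 4/5
Step 4: b = 38/125

38/125


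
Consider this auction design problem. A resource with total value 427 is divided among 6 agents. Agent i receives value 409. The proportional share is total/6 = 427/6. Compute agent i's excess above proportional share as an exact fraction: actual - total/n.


Step 1: Proportional share = 427/6
Step 2: Agent's actual allocation = 409
Step 3: Excess = 409 - 427/6 = 2027/6

2027/6


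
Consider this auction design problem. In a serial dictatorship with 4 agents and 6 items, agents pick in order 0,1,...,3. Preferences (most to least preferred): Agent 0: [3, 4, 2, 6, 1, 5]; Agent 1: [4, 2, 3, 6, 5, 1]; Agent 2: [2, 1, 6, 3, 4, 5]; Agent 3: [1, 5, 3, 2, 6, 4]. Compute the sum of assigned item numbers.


Step 1: Agent 0 picks item 3
Step 2: Agent 1 picks item 4
Step 3: Agent 2 picks item 2
Step 4: Agent 3 picks item 1
Step 5: Sum = 3 + 4 + 2 + 1 = 10

10


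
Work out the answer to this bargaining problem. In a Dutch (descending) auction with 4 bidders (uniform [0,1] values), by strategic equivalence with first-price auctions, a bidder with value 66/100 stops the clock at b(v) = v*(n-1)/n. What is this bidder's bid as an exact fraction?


Step 1: Dutch auctions are strategically equivalent to first-price auctions
Step 2: The equilibrium bid is b(v) = v*(n-1)/n
Step 3: b = 33/50 * 3/4
Step 4: b = 99/200

99/200


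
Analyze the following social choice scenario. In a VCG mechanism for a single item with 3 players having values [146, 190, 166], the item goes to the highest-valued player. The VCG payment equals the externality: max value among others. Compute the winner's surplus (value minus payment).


Step 1: The winner is the agent with the highest value: agent 1 with value 190
Step 2: Values of other agents: [146, 166]
Step 3: VCG payment = max of others' values = 166
Step 4: Surplus = 190 - 166 = 24

24


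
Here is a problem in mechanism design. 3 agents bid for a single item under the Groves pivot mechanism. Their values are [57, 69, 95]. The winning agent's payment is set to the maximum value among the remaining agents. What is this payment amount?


Step 1: The efficient winner is agent 2 with value 95
Step 2: Other agents' values: [57, 69]
Step 3: Pivot payment = max(others) = 69
Step 4: The winner pays 69

69


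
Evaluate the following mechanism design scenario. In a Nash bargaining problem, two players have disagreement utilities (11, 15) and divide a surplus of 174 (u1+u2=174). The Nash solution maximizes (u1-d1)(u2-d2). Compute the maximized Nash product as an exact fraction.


Step 1: The Nash solution splits surplus symmetrically above the disagreement point
Step 2: u1 = (total + d1 - d2)/2 = (174 + 11 - 15)/2 = 85
Step 3: u2 = (total - d1 + d2)/2 = (174 - 11 + 15)/2 = 89
Step 4: Nash product = (85 - 11) * (89 - 15)
Step 5: = 74 * 74 = 5476

5476


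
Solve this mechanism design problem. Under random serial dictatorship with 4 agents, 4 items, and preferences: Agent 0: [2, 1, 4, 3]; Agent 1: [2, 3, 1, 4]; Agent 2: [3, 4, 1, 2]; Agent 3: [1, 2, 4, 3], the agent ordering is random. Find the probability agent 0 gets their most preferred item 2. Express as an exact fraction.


Step 1: Agent 0 wants item 2
Step 2: There are 24 possible orderings of agents
Step 3: In 12 orderings, agent 0 gets item 2
Step 4: Probability = 12/24 = 1/2

1/2


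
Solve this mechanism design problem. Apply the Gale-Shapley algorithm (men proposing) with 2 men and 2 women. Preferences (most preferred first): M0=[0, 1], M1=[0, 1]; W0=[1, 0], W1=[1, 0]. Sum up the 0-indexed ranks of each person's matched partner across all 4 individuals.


Step 1: Run Gale-Shapley (men propose, women hold best offer):
  M0 proposes to W0; she accepts
  M1 proposes to W0; she switches from M0
  M0 proposes to W1; she accepts
Step 2: Final matching: W0-M1, W1-M0
Step 3: 0-indexed ranks (man's rank of his match, then woman's): 0 + 0 + 1 + 1
Step 4: Total rank sum = 2

2


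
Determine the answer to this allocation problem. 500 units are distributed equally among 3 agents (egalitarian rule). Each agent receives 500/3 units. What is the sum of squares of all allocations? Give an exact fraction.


Step 1: Each agent's share = 500/3
Step 2: Square of each share = (500/3)^2 = 250000/9
Step 3: Sum of squares = 3 * 250000/9 = 250000/3

250000/3


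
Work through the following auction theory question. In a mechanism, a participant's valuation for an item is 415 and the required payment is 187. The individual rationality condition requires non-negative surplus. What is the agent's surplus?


Step 1: Surplus = value - payment = 415 - 187 = 228
Step 2: IR is satisfied (surplus >= 0)

228


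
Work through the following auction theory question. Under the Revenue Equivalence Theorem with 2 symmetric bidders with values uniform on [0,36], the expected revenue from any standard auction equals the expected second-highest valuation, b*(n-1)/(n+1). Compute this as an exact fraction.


Step 1: By Revenue Equivalence, expected revenue = b*(n-1)/(n+1)
Step 2: Substituting n = 2, b = 36
Step 3: Revenue = 36*(2-1)/(2+1) = 36*1/3
Step 4: Revenue = 36/3 = 12

12


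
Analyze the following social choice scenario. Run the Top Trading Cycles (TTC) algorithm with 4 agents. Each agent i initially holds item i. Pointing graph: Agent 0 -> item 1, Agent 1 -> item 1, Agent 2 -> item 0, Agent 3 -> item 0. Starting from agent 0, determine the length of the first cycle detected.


Step 1: Trace the pointer graph from agent 0: 0 -> 1 -> 1
Step 2: A cycle is detected when we revisit agent 1
Step 3: The cycle is: 1 -> 1
Step 4: Cycle length = 1

1


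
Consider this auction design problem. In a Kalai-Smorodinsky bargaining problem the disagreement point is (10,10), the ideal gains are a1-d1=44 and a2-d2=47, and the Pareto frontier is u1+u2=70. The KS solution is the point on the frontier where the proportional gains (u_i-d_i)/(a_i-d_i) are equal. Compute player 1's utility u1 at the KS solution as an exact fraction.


Step 1: At the KS point, (u1-d1)/r1 = (u2-d2)/r2 = t and u1+u2 = 70
Step 2: u1 = d1 + r1*t and u2 = d2 + r2*t, so (d1 + r1*t) + (d2 + r2*t) = 70
Step 3: t = (70 - 10 - 10)/(44 + 47) = 50/91
Step 4: u1 = d1 + r1*t = 10 + 44 * 50/91 = 3110/91
Step 5: (Check: u2 = d2 + r2*t = 3260/91; u1+u2 = 3110/91 + 3260/91 = 70, on the frontier.)

3110/91


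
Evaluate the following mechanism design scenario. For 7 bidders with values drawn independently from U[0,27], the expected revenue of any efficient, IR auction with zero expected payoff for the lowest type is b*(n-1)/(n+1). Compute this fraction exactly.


Step 1: By Revenue Equivalence, expected revenue = b*(n-1)/(n+1)
Step 2: Substituting n = 7, b = 27
Step 3: Revenue = 27*(7-1)/(7+1) = 27*6/8
Step 4: Revenue = 162/8 = 81/4

81/4


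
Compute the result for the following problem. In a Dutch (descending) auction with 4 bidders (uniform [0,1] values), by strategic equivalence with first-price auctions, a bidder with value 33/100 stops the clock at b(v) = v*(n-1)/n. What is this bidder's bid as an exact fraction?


Step 1: Dutch auctions are strategically equivalent to first-price auctions
Step 2: The equilibrium bid is b(v) = v*(n-1)/n
Step 3: b = 33/100 * 3/4
Step 4: b = 99/400

99/400


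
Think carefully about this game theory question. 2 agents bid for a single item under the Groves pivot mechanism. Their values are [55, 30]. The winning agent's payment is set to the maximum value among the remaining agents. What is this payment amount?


Step 1: The efficient winner is agent 0 with value 55
Step 2: Other agents' values: [30]
Step 3: Pivot payment = max(others) = 30
Step 4: The winner pays 30

30


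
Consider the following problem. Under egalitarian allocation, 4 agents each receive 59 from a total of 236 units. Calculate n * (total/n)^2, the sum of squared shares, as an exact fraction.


Step 1: Each agent's share = 236/4 = 59
Step 2: Square of each share = (59)^2 = 3481
Step 3: Sum of squares = 4 * 3481 = 13924

13924


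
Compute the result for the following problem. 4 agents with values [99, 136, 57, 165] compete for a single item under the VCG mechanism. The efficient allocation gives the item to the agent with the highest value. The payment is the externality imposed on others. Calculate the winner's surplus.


Step 1: The winner is the agent with the highest value: agent 3 with value 165
Step 2: Values of other agents: [99, 136, 57]
Step 3: VCG payment = max of others' values = 136
Step 4: Surplus = 165 - 136 = 29

29


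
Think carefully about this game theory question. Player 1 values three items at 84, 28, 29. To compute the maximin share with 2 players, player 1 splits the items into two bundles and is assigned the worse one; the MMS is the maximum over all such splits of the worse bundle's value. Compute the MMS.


Step 1: Item values = 84, 28, 29
Step 2: Enumerate all 2-bundle partitions and take the smaller bundle:
  Partition 1: {84} vs {28,29} -> bundles 84, 57; min = 57
  Partition 2: {28} vs {84,29} -> bundles 28, 113; min = 28
  Partition 3: {29} vs {84,28} -> bundles 29, 112; min = 29
Step 3: MMS = max(57, 28, 29) = 57

57


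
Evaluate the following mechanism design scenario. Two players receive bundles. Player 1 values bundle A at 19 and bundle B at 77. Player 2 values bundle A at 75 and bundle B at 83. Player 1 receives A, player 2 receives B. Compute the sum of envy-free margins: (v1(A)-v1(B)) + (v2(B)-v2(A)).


Step 1: Player 1's margin = v1(A) - v1(B) = 19 - 77 = -58
Step 2: Player 2's margin = v2(B) - v2(A) = 83 - 75 = 8
Step 3: Total margin = -58 + 8 = -50

-50


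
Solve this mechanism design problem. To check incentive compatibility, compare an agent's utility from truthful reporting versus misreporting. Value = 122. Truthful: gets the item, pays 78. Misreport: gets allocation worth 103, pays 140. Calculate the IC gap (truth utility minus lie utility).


Step 1: U(truth) = value - payment = 122 - 78 = 44
Step 2: U(lie) = allocation - payment = 103 - 140 = -37
Step 3: IC gap = 44 - (-37) = 81

81


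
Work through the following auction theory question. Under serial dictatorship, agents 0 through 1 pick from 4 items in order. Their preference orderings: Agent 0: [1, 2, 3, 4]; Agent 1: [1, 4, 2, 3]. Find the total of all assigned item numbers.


Step 1: Agent 0 picks item 1
Step 2: Agent 1 picks item 4
Step 3: Sum = 1 + 4 = 5

5


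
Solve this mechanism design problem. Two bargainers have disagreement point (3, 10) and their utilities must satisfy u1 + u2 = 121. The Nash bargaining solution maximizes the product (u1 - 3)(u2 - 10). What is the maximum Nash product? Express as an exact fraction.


Step 1: The Nash solution splits surplus symmetrically above the disagreement point
Step 2: u1 = (total + d1 - d2)/2 = (121 + 3 - 10)/2 = 57
Step 3: u2 = (total - d1 + d2)/2 = (121 - 3 + 10)/2 = 64
Step 4: Nash product = (57 - 3) * (64 - 10)
Step 5: = 54 * 54 = 2916

2916


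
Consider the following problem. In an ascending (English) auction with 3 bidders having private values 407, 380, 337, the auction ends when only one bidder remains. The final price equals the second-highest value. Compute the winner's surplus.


Step 1: Identify the highest value: 407
Step 2: Identify the second-highest value: 380
Step 3: The final price = second-highest value = 380
Step 4: Surplus = 407 - 380 = 27

27


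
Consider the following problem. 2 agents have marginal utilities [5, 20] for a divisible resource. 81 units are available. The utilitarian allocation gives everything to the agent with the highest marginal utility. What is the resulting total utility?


Step 1: The marginal utilities are [5, 20]
Step 2: The highest marginal utility is 20
Step 3: All 81 units go to that agent
Step 4: Total utility = 20 * 81 = 1620

1620


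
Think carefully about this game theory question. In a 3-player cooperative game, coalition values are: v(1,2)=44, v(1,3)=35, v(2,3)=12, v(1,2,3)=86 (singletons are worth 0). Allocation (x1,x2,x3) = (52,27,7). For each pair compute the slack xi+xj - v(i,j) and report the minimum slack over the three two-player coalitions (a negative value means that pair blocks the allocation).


Step 1: Slack for coalition (1,2): x1+x2 - v12 = 79 - 44 = 35
Step 2: Slack for coalition (1,3): x1+x3 - v13 = 59 - 35 = 24
Step 3: Slack for coalition (2,3): x2+x3 - v23 = 34 - 12 = 22
Step 4: Minimum slack = min(35, 24, 22) = 22, attained by (2,3); no pair can gain by deviating, so the allocation is in the core

22


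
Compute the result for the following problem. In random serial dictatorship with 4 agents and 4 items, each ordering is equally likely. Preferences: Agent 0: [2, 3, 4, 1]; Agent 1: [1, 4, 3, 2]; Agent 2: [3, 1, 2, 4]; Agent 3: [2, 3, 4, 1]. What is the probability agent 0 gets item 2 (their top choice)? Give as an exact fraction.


Step 1: Agent 0 wants item 2
Step 2: There are 24 possible orderings of agents
Step 3: In 12 orderings, agent 0 gets item 2
Step 4: Probability = 12/24 = 1/2

1/2


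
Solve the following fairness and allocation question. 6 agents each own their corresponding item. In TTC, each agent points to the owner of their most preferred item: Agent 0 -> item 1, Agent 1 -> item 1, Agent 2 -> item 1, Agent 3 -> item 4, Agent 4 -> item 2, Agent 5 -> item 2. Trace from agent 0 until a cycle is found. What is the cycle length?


Step 1: Trace the pointer graph from agent 0: 0 -> 1 -> 1
Step 2: A cycle is detected when we revisit agent 1
Step 3: The cycle is: 1 -> 1
Step 4: Cycle length = 1

1


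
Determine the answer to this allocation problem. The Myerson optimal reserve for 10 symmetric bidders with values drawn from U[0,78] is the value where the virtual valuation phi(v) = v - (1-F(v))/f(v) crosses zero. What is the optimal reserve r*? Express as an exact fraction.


Step 1: For U[0,78], F(v) = v/78 and f(v) = 1/78
Step 2: phi(v) = v - (1 - v/78)/(1/78) = v - (78 - v) = 2v - 78
Step 3: Set phi(r*) = 0: 2r* - 78 = 0
Step 4: r* = 78/2 = 39 (the number of bidders n = 10 does not enter)

39


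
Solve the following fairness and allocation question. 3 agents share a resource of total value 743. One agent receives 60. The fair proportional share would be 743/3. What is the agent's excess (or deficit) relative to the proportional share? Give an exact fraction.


Step 1: Proportional share = 743/3
Step 2: Agent's actual allocation = 60
Step 3: Excess = 60 - 743/3 = -563/3

-563/3


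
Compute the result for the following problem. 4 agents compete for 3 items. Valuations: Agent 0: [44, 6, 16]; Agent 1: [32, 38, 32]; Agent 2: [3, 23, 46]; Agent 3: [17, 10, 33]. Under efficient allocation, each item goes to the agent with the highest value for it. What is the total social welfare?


Step 1: For each item, find the maximum value among all agents.
Step 2: Item 0 -> Agent 0 (value 44)
Step 3: Item 1 -> Agent 1 (value 38)
Step 4: Item 2 -> Agent 2 (value 46)
Step 5: Total welfare = 44 + 38 + 46 = 128

128


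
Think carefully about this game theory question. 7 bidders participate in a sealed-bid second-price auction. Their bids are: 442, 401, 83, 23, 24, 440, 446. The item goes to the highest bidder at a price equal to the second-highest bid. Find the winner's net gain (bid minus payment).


Step 1: Sort bids in descending order: 446, 442, 440, 401, 83, 24, 23
Step 2: The winning bid is the highest: 446
Step 3: The payment equals the second-highest bid: 442
Step 4: Surplus = winner's bid - payment = 446 - 442 = 4

4


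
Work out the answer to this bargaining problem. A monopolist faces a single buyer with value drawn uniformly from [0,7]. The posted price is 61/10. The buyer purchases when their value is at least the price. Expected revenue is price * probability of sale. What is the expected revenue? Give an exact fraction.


Step 1: Posted price r = 61/10, value support [0,7]
Step 2: P(v >= r) = (7 - 61/10)/7 = 9/70
Step 3: Expected revenue = r * P(v >= r) = 61/10 * 9/70
Step 4: Revenue = 549/700

549/700


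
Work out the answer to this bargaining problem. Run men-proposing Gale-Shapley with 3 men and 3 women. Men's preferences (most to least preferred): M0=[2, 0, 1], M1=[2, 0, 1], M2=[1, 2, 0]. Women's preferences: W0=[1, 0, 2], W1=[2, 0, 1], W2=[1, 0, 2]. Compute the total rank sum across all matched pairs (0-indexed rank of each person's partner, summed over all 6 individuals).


Step 1: Run Gale-Shapley (men propose, women hold best offer):
  M0 proposes to W2; she accepts
  M1 proposes to W2; she switches from M0
  M2 proposes to W1; she accepts
  M0 proposes to W0; she accepts
Step 2: Final matching: W0-M0, W1-M2, W2-M1
Step 3: 0-indexed ranks (man's rank of his match, then woman's): 1 + 1 + 0 + 0 + 0 + 0
Step 4: Total rank sum = 2

2


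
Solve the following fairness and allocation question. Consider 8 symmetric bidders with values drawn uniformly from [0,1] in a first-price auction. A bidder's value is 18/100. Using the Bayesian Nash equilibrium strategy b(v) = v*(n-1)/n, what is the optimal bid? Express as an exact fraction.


Step 1: The symmetric BNE bidding function is b(v) = v * (n-1) / n
Step 2: Substitute v = 9/50 and n = 8
Step 3: b = 9/50 * 7/8
Step 4: b = 63/400

63/400


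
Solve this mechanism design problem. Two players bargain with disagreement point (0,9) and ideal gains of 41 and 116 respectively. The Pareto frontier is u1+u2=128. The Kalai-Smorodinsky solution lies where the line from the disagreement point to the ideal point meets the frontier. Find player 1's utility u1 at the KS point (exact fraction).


Step 1: At the KS point, (u1-d1)/r1 = (u2-d2)/r2 = t and u1+u2 = 128
Step 2: u1 = d1 + r1*t and u2 = d2 + r2*t, so (d1 + r1*t) + (d2 + r2*t) = 128
Step 3: t = (128 - 0 - 9)/(41 + 116) = 119/157
Step 4: u1 = d1 + r1*t = 0 + 41 * 119/157 = 4879/157
Step 5: (Check: u2 = d2 + r2*t = 15217/157; u1+u2 = 4879/157 + 15217/157 = 128, on the frontier.)

4879/157


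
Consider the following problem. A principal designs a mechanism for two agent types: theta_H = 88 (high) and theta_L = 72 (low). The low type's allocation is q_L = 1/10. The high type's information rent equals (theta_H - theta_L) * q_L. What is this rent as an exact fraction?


Step 1: theta_H - theta_L = 88 - 72 = 16
Step 2: Information rent = (theta_H - theta_L) * q_L
Step 3: = 16 * 1/10
Step 4: = 8/5

8/5


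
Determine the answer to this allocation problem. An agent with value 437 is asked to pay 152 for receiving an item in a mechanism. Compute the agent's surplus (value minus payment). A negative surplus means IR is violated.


Step 1: Surplus = value - payment = 437 - 152 = 285
Step 2: IR is satisfied (surplus >= 0)

285


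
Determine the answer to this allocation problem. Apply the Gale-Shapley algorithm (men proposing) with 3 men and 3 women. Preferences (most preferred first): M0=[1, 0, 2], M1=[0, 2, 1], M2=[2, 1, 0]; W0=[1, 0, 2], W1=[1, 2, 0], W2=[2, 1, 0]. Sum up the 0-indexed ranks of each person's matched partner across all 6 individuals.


Step 1: Run Gale-Shapley (men propose, women hold best offer):
  M0 proposes to W1; she accepts
  M1 proposes to W0; she accepts
  M2 proposes to W2; she accepts
Step 2: Final matching: W0-M1, W1-M0, W2-M2
Step 3: 0-indexed ranks (man's rank of his match, then woman's): 0 + 0 + 0 + 2 + 0 + 0
Step 4: Total rank sum = 2

2


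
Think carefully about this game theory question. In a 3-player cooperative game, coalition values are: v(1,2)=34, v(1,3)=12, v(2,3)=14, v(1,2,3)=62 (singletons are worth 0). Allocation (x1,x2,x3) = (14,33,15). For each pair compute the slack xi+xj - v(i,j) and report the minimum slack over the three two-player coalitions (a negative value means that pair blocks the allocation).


Step 1: Slack for coalition (1,2): x1+x2 - v12 = 47 - 34 = 13
Step 2: Slack for coalition (1,3): x1+x3 - v13 = 29 - 12 = 17
Step 3: Slack for coalition (2,3): x2+x3 - v23 = 48 - 14 = 34
Step 4: Minimum slack = min(13, 17, 34) = 13, attained by (1,2); no pair can gain by deviating, so the allocation is in the core

13


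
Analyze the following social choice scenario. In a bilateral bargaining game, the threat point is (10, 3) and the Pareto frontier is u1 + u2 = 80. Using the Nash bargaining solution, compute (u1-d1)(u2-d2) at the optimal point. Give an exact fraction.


Step 1: The Nash solution splits surplus symmetrically above the disagreement point
Step 2: u1 = (total + d1 - d2)/2 = (80 + 10 - 3)/2 = 87/2
Step 3: u2 = (total - d1 + d2)/2 = (80 - 10 + 3)/2 = 73/2
Step 4: Nash product = (87/2 - 10) * (73/2 - 3)
Step 5: = 67/2 * 67/2 = 4489/4

4489/4


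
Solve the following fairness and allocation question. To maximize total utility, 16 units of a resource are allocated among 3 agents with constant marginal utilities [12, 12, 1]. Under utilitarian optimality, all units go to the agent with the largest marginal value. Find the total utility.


Step 1: The marginal utilities are [12, 12, 1]
Step 2: The highest marginal utility is 12
Step 3: All 16 units go to that agent
Step 4: Total utility = 12 * 16 = 192

192
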